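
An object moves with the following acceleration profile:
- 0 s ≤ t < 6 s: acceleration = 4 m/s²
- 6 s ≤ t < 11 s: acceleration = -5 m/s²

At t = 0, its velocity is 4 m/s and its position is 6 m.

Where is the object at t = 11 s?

179.5 m

On each constant-a segment, Δv = aΔt and Δx = v₀Δt + ½aΔt²; chain segment to segment.
0–6 s: v starts 4 m/s; Δx = 4·6 + ½·4·6² = 96 m; v ends 28 m/s.
6–11 s: v starts 28 m/s; Δx = 28·5 + ½·-5·5² = 77.5 m; v ends 3 m/s.
x(11) = 6 + Σ Δx = 179.5 m.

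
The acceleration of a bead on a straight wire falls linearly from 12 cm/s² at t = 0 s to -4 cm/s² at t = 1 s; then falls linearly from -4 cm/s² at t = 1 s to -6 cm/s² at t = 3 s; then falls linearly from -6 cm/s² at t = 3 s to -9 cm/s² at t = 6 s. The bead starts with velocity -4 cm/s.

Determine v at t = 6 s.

-32.5 cm/s

Δv equals the area under the a-t graph; then v = v₀ + Δv.
0–1 s: ½(12 + -4)(1) = 4 cm/s
1–3 s: ½(-4 + -6)(2) = -10 cm/s
3–6 s: ½(-6 + -9)(3) = -22.5 cm/s
Δv = -28.5 cm/s, so v(6) = -4 + (-28.5) = -32.5 cm/s.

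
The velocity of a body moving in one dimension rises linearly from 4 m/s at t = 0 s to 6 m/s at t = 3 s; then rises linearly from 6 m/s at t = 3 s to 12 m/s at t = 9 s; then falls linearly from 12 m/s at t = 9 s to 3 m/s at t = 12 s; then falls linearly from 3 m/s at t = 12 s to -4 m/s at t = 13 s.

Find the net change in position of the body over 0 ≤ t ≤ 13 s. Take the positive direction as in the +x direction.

91 m

Net displacement equals the area under the velocity-time graph (areas below the axis count negative).
0–3 s: ½(4 + 6)(3) = 15 m
3–9 s: ½(6 + 12)(6) = 54 m
9–12 s: ½(12 + 3)(3) = 22.5 m
12–13 s: ½(3 + -4)(1) = -0.5 m
Net displacement = 91 m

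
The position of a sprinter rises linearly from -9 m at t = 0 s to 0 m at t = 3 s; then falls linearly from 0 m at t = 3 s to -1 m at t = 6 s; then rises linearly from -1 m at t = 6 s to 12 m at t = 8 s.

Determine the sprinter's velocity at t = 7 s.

6.5 m/s

Velocity is the slope of the x-t graph on 6–8 s: (12 − -1)/(8 − 6) = 6.5 m/s.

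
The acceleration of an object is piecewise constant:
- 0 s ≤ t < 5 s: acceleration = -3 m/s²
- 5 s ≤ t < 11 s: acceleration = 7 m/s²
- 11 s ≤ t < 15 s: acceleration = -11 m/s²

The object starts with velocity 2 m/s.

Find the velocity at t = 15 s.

Δv equals the area under the a-t graph; then v = v₀ + Δv.
0–5 s: -3 × 5 = -15 m/s
5–11 s: 7 × 6 = 42 m/s
11–15 s: -11 × 4 = -44 m/s
Δv = -17 m/s, so v(15) = 2 + (-17) = -15 m/s.

-15 m/s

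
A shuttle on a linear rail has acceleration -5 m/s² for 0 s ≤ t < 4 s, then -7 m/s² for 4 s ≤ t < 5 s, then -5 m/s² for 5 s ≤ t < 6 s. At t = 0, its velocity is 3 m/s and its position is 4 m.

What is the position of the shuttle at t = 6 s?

On each constant-a segment, Δv = aΔt and Δx = v₀Δt + ½aΔt²; chain segment to segment.
0–4 s: v starts 3 m/s; Δx = 3·4 + ½·-5·4² = -28 m; v ends -17 m/s.
4–5 s: v starts -17 m/s; Δx = -17·1 + ½·-7·1² = -20.5 m; v ends -24 m/s.
5–6 s: v starts -24 m/s; Δx = -24·1 + ½·-5·1² = -26.5 m; v ends -29 m/s.
x(6) = 4 + Σ Δx = -71 m.

-71 m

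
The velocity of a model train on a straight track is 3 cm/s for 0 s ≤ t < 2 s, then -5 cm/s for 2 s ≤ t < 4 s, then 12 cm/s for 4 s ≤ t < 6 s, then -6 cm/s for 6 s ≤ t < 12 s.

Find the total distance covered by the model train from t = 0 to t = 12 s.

76 cm

Total distance travelled is ∫|v| dt — sum the magnitudes of each area piece.
0–2 s: |3| × 2 = 6 cm
2–4 s: |-5| × 2 = 10 cm
4–6 s: |12| × 2 = 24 cm
6–12 s: |-6| × 6 = 36 cm
Total distance = 76 cm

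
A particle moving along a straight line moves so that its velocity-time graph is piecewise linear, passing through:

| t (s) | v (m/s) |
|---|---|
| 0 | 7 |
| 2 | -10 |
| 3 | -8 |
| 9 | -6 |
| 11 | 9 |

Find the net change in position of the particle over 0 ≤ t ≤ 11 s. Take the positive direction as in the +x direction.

-51 m

Net displacement equals the area under the velocity-time graph (areas below the axis count negative).
0–2 s: ½(7 + -10)(2) = -3 m
2–3 s: ½(-10 + -8)(1) = -9 m
3–9 s: ½(-8 + -6)(6) = -42 m
9–11 s: ½(-6 + 9)(2) = 3 m
Net displacement = -51 m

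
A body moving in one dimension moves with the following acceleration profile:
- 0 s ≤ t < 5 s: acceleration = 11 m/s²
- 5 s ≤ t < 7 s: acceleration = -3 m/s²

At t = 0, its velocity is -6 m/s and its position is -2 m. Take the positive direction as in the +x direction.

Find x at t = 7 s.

197.5 m

On each constant-a segment, Δv = aΔt and Δx = v₀Δt + ½aΔt²; chain segment to segment.
0–5 s: v starts -6 m/s; Δx = -6·5 + ½·11·5² = 107.5 m; v ends 49 m/s.
5–7 s: v starts 49 m/s; Δx = 49·2 + ½·-3·2² = 92 m; v ends 43 m/s.
x(7) = -2 + Σ Δx = 197.5 m.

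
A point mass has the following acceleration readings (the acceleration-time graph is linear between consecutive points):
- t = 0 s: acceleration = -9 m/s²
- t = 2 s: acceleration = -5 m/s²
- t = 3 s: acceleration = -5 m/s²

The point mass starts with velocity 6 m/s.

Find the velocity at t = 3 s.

-13 m/s

Δv equals the area under the a-t graph; then v = v₀ + Δv.
0–2 s: ½(-9 + -5)(2) = -14 m/s
2–3 s: -5 × 1 = -5 m/s
Δv = -19 m/s, so v(3) = 6 + (-19) = -13 m/s.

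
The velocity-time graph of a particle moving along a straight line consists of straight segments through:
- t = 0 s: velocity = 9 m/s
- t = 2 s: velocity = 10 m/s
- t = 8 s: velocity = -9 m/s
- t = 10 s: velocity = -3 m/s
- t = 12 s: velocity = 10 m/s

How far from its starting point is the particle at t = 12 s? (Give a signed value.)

Net displacement equals the area under the velocity-time graph (areas below the axis count negative).
0–2 s: ½(9 + 10)(2) = 19 m
2–8 s: ½(10 + -9)(6) = 3 m
8–10 s: ½(-9 + -3)(2) = -12 m
10–12 s: ½(-3 + 10)(2) = 7 m
Net displacement = 17 m

17 m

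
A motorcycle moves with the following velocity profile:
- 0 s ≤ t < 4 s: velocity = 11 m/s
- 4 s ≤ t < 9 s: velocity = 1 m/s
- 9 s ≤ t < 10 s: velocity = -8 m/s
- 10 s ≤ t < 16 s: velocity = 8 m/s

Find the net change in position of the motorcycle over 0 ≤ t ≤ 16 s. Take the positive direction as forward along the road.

89 m

Net displacement equals the area under the velocity-time graph (areas below the axis count negative).
0–4 s: 11 × 4 = 44 m
4–9 s: 1 × 5 = 5 m
9–10 s: -8 × 1 = -8 m
10–16 s: 8 × 6 = 48 m
Net displacement = 89 m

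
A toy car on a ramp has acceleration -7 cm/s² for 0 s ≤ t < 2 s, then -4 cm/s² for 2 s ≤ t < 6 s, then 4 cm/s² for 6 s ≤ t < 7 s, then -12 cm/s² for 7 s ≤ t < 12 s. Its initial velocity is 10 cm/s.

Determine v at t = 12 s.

-76 cm/s

Δv equals the area under the a-t graph; then v = v₀ + Δv.
0–2 s: -7 × 2 = -14 cm/s
2–6 s: -4 × 4 = -16 cm/s
6–7 s: 4 × 1 = 4 cm/s
7–12 s: -12 × 5 = -60 cm/s
Δv = -86 cm/s, so v(12) = 10 + (-86) = -76 cm/s.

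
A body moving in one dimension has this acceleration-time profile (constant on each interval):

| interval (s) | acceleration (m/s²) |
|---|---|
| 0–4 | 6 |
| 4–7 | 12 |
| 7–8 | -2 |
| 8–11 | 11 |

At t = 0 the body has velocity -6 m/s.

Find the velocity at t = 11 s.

Δv equals the area under the a-t graph; then v = v₀ + Δv.
0–4 s: 6 × 4 = 24 m/s
4–7 s: 12 × 3 = 36 m/s
7–8 s: -2 × 1 = -2 m/s
8–11 s: 11 × 3 = 33 m/s
Δv = 91 m/s, so v(11) = -6 + (91) = 85 m/s.

85 m/s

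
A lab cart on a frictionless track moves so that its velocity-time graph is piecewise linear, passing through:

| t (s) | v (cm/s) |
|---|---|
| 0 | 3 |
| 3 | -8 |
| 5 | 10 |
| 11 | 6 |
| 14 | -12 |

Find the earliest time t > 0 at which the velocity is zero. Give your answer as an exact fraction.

v changes sign on 0–3 s (from 3 to -8); the graph is linear there, so v = 0 at t = 0 + (-3)·(3 − 0)/(-8 − 3) = 9/11 s.

t = 9/11 s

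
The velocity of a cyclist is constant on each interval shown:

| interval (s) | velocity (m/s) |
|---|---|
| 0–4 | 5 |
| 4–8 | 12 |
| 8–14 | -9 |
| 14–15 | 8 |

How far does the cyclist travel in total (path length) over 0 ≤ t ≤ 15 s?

130 m

Total distance travelled is ∫|v| dt — sum the magnitudes of each area piece.
0–4 s: |5| × 4 = 20 m
4–8 s: |12| × 4 = 48 m
8–14 s: |-9| × 6 = 54 m
14–15 s: |8| × 1 = 8 m
Total distance = 130 m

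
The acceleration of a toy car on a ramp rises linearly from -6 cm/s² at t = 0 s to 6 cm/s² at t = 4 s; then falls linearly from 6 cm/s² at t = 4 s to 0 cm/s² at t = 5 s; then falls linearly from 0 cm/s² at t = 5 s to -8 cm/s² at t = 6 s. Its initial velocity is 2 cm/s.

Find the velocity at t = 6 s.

1 cm/s

Δv equals the area under the a-t graph; then v = v₀ + Δv.
0–4 s: ½(-6 + 6)(4) = 0 cm/s
4–5 s: ½(6 + 0)(1) = 3 cm/s
5–6 s: ½(0 + -8)(1) = -4 cm/s
Δv = -1 cm/s, so v(6) = 2 + (-1) = 1 cm/s.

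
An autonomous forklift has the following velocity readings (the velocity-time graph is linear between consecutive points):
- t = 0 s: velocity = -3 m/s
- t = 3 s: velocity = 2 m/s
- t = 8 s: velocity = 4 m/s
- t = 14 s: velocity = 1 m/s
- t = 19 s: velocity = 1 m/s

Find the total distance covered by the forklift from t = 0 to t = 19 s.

38.9 m

Total distance travelled is ∫|v| dt — sum the magnitudes of each area piece.
0–3 s: v = 0 at t = 1.8 s; triangle areas 2.7 + 1.2 = 3.9 m
3–8 s: |½(2 + 4)(5)| = 15 m
8–14 s: |½(4 + 1)(6)| = 15 m
14–19 s: |1| × 5 = 5 m
Total distance = 38.9 m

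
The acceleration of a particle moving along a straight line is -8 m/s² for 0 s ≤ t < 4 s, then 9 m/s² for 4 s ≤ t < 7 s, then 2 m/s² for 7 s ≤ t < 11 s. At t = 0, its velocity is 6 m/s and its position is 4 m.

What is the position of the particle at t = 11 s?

On each constant-a segment, Δv = aΔt and Δx = v₀Δt + ½aΔt²; chain segment to segment.
0–4 s: v starts 6 m/s; Δx = 6·4 + ½·-8·4² = -40 m; v ends -26 m/s.
4–7 s: v starts -26 m/s; Δx = -26·3 + ½·9·3² = -37.5 m; v ends 1 m/s.
7–11 s: v starts 1 m/s; Δx = 1·4 + ½·2·4² = 20 m; v ends 9 m/s.
x(11) = 4 + Σ Δx = -53.5 m.

-53.5 m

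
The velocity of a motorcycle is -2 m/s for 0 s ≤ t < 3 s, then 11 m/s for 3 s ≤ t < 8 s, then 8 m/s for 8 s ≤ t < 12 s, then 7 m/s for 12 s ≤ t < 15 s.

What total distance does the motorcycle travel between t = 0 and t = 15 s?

Distance (not displacement) is the total path length: add the absolute areas under v-t.
0–3 s: |-2| × 3 = 6 m
3–8 s: |11| × 5 = 55 m
8–12 s: |8| × 4 = 32 m
12–15 s: |7| × 3 = 21 m
Total distance = 114 m

114 m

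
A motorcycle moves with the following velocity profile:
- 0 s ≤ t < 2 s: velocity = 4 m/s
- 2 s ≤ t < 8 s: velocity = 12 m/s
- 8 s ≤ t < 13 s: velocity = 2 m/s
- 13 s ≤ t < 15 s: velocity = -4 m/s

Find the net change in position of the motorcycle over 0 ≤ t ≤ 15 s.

Displacement is the signed area under the v-t curve.
0–2 s: 4 × 2 = 8 m
2–8 s: 12 × 6 = 72 m
8–13 s: 2 × 5 = 10 m
13–15 s: -4 × 2 = -8 m
Net displacement = 82 m

82 m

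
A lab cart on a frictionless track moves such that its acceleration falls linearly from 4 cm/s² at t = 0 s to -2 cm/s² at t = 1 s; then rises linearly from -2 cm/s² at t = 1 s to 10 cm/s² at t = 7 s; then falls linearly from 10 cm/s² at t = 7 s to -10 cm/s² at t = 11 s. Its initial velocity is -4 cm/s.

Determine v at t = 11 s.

21 cm/s

Δv equals the area under the a-t graph; then v = v₀ + Δv.
0–1 s: ½(4 + -2)(1) = 1 cm/s
1–7 s: ½(-2 + 10)(6) = 24 cm/s
7–11 s: ½(10 + -10)(4) = 0 cm/s
Δv = 25 cm/s, so v(11) = -4 + (25) = 21 cm/s.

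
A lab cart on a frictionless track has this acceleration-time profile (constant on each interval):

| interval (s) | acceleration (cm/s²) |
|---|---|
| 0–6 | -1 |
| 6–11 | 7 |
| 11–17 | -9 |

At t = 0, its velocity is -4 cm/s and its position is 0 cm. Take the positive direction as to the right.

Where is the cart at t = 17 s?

On each constant-a segment, Δv = aΔt and Δx = v₀Δt + ½aΔt²; chain segment to segment.
0–6 s: v starts -4 cm/s; Δx = -4·6 + ½·-1·6² = -42 cm; v ends -10 cm/s.
6–11 s: v starts -10 cm/s; Δx = -10·5 + ½·7·5² = 37.5 cm; v ends 25 cm/s.
11–17 s: v starts 25 cm/s; Δx = 25·6 + ½·-9·6² = -12 cm; v ends -29 cm/s.
x(17) = 0 + Σ Δx = -16.5 cm.

-16.5 cm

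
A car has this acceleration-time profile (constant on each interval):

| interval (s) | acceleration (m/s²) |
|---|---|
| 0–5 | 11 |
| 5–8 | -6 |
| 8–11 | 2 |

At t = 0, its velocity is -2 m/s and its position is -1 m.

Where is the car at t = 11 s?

372.5 m

On each constant-a segment, Δv = aΔt and Δx = v₀Δt + ½aΔt²; chain segment to segment.
0–5 s: v starts -2 m/s; Δx = -2·5 + ½·11·5² = 127.5 m; v ends 53 m/s.
5–8 s: v starts 53 m/s; Δx = 53·3 + ½·-6·3² = 132 m; v ends 35 m/s.
8–11 s: v starts 35 m/s; Δx = 35·3 + ½·2·3² = 114 m; v ends 41 m/s.
x(11) = -1 + Σ Δx = 372.5 m.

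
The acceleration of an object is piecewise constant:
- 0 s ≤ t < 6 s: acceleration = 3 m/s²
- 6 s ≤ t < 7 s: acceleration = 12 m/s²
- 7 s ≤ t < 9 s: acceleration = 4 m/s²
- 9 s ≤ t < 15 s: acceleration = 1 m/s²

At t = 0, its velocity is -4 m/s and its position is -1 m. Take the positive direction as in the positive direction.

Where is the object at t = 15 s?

On each constant-a segment, Δv = aΔt and Δx = v₀Δt + ½aΔt²; chain segment to segment.
0–6 s: v starts -4 m/s; Δx = -4·6 + ½·3·6² = 30 m; v ends 14 m/s.
6–7 s: v starts 14 m/s; Δx = 14·1 + ½·12·1² = 20 m; v ends 26 m/s.
7–9 s: v starts 26 m/s; Δx = 26·2 + ½·4·2² = 60 m; v ends 34 m/s.
9–15 s: v starts 34 m/s; Δx = 34·6 + ½·1·6² = 222 m; v ends 40 m/s.
x(15) = -1 + Σ Δx = 331 m.

331 m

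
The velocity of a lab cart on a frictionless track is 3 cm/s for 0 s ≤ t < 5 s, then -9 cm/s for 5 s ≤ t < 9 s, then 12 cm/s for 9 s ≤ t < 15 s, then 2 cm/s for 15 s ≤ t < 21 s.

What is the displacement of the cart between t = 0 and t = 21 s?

Displacement is the signed area under the v-t curve.
0–5 s: 3 × 5 = 15 cm
5–9 s: -9 × 4 = -36 cm
9–15 s: 12 × 6 = 72 cm
15–21 s: 2 × 6 = 12 cm
Net displacement = 63 cm

63 cm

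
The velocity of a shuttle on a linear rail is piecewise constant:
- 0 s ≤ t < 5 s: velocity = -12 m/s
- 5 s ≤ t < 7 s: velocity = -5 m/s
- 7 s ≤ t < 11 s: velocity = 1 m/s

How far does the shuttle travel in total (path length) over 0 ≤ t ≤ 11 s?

Total distance travelled is ∫|v| dt — sum the magnitudes of each area piece.
0–5 s: |-12| × 5 = 60 m
5–7 s: |-5| × 2 = 10 m
7–11 s: |1| × 4 = 4 m
Total distance = 74 m

74 m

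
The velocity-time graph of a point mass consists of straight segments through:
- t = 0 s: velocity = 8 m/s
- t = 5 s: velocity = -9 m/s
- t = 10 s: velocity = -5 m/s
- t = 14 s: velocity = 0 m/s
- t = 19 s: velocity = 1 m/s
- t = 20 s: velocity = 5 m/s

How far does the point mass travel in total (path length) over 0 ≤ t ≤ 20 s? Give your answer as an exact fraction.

Total distance travelled is ∫|v| dt — sum the magnitudes of each area piece.
0–5 s: v = 0 at t = 40/17 s; triangle areas 160/17 + 405/34 = 725/34 m
5–10 s: |½(-9 + -5)(5)| = 35 m
10–14 s: |½(-5 + 0)(4)| = 10 m
14–19 s: |½(0 + 1)(5)| = 2.5 m
19–20 s: |½(1 + 5)(1)| = 3 m
Total distance = 1221/17 m

1221/17 m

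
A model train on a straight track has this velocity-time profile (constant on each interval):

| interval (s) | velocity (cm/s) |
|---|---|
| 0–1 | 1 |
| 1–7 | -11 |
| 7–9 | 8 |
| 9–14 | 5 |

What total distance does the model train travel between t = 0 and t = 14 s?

Total distance travelled is ∫|v| dt — sum the magnitudes of each area piece.
0–1 s: |1| × 1 = 1 cm
1–7 s: |-11| × 6 = 66 cm
7–9 s: |8| × 2 = 16 cm
9–14 s: |5| × 5 = 25 cm
Total distance = 108 cm

108 cm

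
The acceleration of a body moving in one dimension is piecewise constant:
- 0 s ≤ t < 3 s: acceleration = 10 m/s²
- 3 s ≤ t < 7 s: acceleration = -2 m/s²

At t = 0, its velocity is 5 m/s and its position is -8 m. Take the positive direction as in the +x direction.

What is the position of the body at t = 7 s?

176 m

On each constant-a segment, Δv = aΔt and Δx = v₀Δt + ½aΔt²; chain segment to segment.
0–3 s: v starts 5 m/s; Δx = 5·3 + ½·10·3² = 60 m; v ends 35 m/s.
3–7 s: v starts 35 m/s; Δx = 35·4 + ½·-2·4² = 124 m; v ends 27 m/s.
x(7) = -8 + Σ Δx = 176 m.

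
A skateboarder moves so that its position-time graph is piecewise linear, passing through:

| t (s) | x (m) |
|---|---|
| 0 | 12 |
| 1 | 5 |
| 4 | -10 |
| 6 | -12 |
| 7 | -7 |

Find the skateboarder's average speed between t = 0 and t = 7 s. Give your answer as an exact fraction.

29/7 m/s

Average speed = (total path length)/(elapsed time); on a piecewise-linear x-t graph the path length is Σ|Δx|.
0–1 s: |Δx| = |5 − 12| = 7 m
1–4 s: |Δx| = |-10 − 5| = 15 m
4–6 s: |Δx| = |-12 − -10| = 2 m
6–7 s: |Δx| = |-7 − -12| = 5 m
Total path = 29 m; average speed = 29/7 = 29/7 m/s.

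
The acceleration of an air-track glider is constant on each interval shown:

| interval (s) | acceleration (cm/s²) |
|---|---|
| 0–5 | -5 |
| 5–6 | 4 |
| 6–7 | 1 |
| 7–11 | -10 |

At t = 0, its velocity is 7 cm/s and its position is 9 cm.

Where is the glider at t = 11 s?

On each constant-a segment, Δv = aΔt and Δx = v₀Δt + ½aΔt²; chain segment to segment.
0–5 s: v starts 7 cm/s; Δx = 7·5 + ½·-5·5² = -27.5 cm; v ends -18 cm/s.
5–6 s: v starts -18 cm/s; Δx = -18·1 + ½·4·1² = -16 cm; v ends -14 cm/s.
6–7 s: v starts -14 cm/s; Δx = -14·1 + ½·1·1² = -13.5 cm; v ends -13 cm/s.
7–11 s: v starts -13 cm/s; Δx = -13·4 + ½·-10·4² = -132 cm; v ends -53 cm/s.
x(11) = 9 + Σ Δx = -180 cm.

-180 cm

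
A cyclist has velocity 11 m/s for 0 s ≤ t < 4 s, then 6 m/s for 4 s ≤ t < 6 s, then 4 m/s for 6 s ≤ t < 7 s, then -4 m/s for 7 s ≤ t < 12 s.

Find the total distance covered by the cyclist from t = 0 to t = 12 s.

80 m

Total distance travelled is ∫|v| dt — sum the magnitudes of each area piece.
0–4 s: |11| × 4 = 44 m
4–6 s: |6| × 2 = 12 m
6–7 s: |4| × 1 = 4 m
7–12 s: |-4| × 5 = 20 m
Total distance = 80 m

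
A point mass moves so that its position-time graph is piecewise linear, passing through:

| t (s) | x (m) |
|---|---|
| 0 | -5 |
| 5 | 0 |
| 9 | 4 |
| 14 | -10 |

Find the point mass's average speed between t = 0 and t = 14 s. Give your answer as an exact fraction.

Average speed = (total path length)/(elapsed time); on a piecewise-linear x-t graph the path length is Σ|Δx|.
0–5 s: |Δx| = |0 − -5| = 5 m
5–9 s: |Δx| = |4 − 0| = 4 m
9–14 s: |Δx| = |-10 − 4| = 14 m
Total path = 23 m; average speed = 23/14 = 23/14 m/s.

23/14 m/s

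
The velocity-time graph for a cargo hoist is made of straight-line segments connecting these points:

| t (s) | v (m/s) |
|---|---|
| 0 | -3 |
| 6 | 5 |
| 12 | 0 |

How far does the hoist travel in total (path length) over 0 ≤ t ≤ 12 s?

27.75 m

Distance (not displacement) is the total path length: add the absolute areas under v-t.
0–6 s: v = 0 at t = 2.25 s; triangle areas 3.375 + 9.375 = 12.75 m
6–12 s: |½(5 + 0)(6)| = 15 m
Total distance = 27.75 m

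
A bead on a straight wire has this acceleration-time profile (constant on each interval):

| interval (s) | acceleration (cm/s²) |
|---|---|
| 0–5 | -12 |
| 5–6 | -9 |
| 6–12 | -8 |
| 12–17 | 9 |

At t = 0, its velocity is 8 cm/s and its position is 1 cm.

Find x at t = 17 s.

-1108 cm

On each constant-a segment, Δv = aΔt and Δx = v₀Δt + ½aΔt²; chain segment to segment.
0–5 s: v starts 8 cm/s; Δx = 8·5 + ½·-12·5² = -110 cm; v ends -52 cm/s.
5–6 s: v starts -52 cm/s; Δx = -52·1 + ½·-9·1² = -56.5 cm; v ends -61 cm/s.
6–12 s: v starts -61 cm/s; Δx = -61·6 + ½·-8·6² = -510 cm; v ends -109 cm/s.
12–17 s: v starts -109 cm/s; Δx = -109·5 + ½·9·5² = -432.5 cm; v ends -64 cm/s.
x(17) = 1 + Σ Δx = -1108 cm.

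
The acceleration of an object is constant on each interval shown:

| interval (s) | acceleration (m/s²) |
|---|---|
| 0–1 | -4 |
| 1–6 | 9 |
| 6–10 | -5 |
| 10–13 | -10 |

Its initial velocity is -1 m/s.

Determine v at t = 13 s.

-10 m/s

Δv equals the area under the a-t graph; then v = v₀ + Δv.
0–1 s: -4 × 1 = -4 m/s
1–6 s: 9 × 5 = 45 m/s
6–10 s: -5 × 4 = -20 m/s
10–13 s: -10 × 3 = -30 m/s
Δv = -9 m/s, so v(13) = -1 + (-9) = -10 m/s.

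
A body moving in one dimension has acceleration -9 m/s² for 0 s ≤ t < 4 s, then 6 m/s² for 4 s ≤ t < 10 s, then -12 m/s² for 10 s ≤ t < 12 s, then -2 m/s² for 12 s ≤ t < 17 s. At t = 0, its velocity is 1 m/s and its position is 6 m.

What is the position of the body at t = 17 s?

On each constant-a segment, Δv = aΔt and Δx = v₀Δt + ½aΔt²; chain segment to segment.
0–4 s: v starts 1 m/s; Δx = 1·4 + ½·-9·4² = -68 m; v ends -35 m/s.
4–10 s: v starts -35 m/s; Δx = -35·6 + ½·6·6² = -102 m; v ends 1 m/s.
10–12 s: v starts 1 m/s; Δx = 1·2 + ½·-12·2² = -22 m; v ends -23 m/s.
12–17 s: v starts -23 m/s; Δx = -23·5 + ½·-2·5² = -140 m; v ends -33 m/s.
x(17) = 6 + Σ Δx = -326 m.

-326 m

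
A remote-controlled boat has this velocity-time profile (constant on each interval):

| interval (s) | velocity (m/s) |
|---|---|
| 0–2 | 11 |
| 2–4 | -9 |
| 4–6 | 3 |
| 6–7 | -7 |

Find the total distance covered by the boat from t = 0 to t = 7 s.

53 m

Distance (not displacement) is the total path length: add the absolute areas under v-t.
0–2 s: |11| × 2 = 22 m
2–4 s: |-9| × 2 = 18 m
4–6 s: |3| × 2 = 6 m
6–7 s: |-7| × 1 = 7 m
Total distance = 53 m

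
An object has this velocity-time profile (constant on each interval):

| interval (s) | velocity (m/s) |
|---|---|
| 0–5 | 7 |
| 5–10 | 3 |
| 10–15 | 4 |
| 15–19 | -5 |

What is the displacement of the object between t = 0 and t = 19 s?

Displacement is the signed area under the v-t curve.
0–5 s: 7 × 5 = 35 m
5–10 s: 3 × 5 = 15 m
10–15 s: 4 × 5 = 20 m
15–19 s: -5 × 4 = -20 m
Net displacement = 50 m

50 m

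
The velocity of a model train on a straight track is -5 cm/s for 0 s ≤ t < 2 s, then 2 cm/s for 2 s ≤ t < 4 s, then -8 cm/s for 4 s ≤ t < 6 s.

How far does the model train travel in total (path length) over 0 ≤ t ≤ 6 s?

Distance (not displacement) is the total path length: add the absolute areas under v-t.
0–2 s: |-5| × 2 = 10 cm
2–4 s: |2| × 2 = 4 cm
4–6 s: |-8| × 2 = 16 cm
Total distance = 30 cm

30 cm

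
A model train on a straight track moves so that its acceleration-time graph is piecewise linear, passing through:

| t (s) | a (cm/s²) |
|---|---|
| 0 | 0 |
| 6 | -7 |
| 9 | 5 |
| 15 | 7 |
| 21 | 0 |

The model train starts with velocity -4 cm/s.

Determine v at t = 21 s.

Δv equals the area under the a-t graph; then v = v₀ + Δv.
0–6 s: ½(0 + -7)(6) = -21 cm/s
6–9 s: ½(-7 + 5)(3) = -3 cm/s
9–15 s: ½(5 + 7)(6) = 36 cm/s
15–21 s: ½(7 + 0)(6) = 21 cm/s
Δv = 33 cm/s, so v(21) = -4 + (33) = 29 cm/s.

29 cm/s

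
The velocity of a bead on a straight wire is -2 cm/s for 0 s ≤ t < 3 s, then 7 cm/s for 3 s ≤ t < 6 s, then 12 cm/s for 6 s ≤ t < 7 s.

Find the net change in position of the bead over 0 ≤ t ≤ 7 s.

27 cm

Displacement is the signed area under the v-t curve.
0–3 s: -2 × 3 = -6 cm
3–6 s: 7 × 3 = 21 cm
6–7 s: 12 × 1 = 12 cm
Net displacement = 27 cm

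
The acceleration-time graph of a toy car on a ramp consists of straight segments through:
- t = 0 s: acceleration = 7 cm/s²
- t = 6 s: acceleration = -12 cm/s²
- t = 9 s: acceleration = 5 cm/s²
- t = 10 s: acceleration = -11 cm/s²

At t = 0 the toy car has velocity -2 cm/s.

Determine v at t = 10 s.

Δv equals the area under the a-t graph; then v = v₀ + Δv.
0–6 s: ½(7 + -12)(6) = -15 cm/s
6–9 s: ½(-12 + 5)(3) = -10.5 cm/s
9–10 s: ½(5 + -11)(1) = -3 cm/s
Δv = -28.5 cm/s, so v(10) = -2 + (-28.5) = -30.5 cm/s.

-30.5 cm/s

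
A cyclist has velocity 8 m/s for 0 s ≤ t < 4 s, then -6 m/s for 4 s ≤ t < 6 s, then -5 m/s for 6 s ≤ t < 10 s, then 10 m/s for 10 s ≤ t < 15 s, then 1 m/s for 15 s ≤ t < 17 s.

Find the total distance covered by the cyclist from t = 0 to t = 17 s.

116 m

Total distance travelled is ∫|v| dt — sum the magnitudes of each area piece.
0–4 s: |8| × 4 = 32 m
4–6 s: |-6| × 2 = 12 m
6–10 s: |-5| × 4 = 20 m
10–15 s: |10| × 5 = 50 m
15–17 s: |1| × 2 = 2 m
Total distance = 116 m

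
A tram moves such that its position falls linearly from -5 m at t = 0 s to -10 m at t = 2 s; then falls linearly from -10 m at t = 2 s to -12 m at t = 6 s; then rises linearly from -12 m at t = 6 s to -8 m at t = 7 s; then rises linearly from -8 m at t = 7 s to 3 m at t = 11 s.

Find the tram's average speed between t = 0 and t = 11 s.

Average speed = (total path length)/(elapsed time); on a piecewise-linear x-t graph the path length is Σ|Δx|.
0–2 s: |Δx| = |-10 − -5| = 5 m
2–6 s: |Δx| = |-12 − -10| = 2 m
6–7 s: |Δx| = |-8 − -12| = 4 m
7–11 s: |Δx| = |3 − -8| = 11 m
Total path = 22 m; average speed = 22/11 = 2 m/s.

2 m/s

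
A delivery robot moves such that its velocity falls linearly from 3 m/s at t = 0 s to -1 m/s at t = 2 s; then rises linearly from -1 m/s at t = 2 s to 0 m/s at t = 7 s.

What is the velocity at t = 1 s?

1 m/s

On 0–2 s the graph is linear from 3 to -1 m/s: v(1) = 3 + (-1 − 3)·(1 − 0)/(2 − 0) = 1 m/s.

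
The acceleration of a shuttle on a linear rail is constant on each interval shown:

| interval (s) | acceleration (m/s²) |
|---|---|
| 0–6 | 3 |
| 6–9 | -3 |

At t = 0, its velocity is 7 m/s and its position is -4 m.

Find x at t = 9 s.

153.5 m

On each constant-a segment, Δv = aΔt and Δx = v₀Δt + ½aΔt²; chain segment to segment.
0–6 s: v starts 7 m/s; Δx = 7·6 + ½·3·6² = 96 m; v ends 25 m/s.
6–9 s: v starts 25 m/s; Δx = 25·3 + ½·-3·3² = 61.5 m; v ends 16 m/s.
x(9) = -4 + Σ Δx = 153.5 m.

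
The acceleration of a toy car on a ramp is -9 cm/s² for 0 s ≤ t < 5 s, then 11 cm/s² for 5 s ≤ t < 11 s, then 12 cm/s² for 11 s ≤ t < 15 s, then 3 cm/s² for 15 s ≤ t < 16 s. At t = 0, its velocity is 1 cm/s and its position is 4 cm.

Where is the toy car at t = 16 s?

On each constant-a segment, Δv = aΔt and Δx = v₀Δt + ½aΔt²; chain segment to segment.
0–5 s: v starts 1 cm/s; Δx = 1·5 + ½·-9·5² = -107.5 cm; v ends -44 cm/s.
5–11 s: v starts -44 cm/s; Δx = -44·6 + ½·11·6² = -66 cm; v ends 22 cm/s.
11–15 s: v starts 22 cm/s; Δx = 22·4 + ½·12·4² = 184 cm; v ends 70 cm/s.
15–16 s: v starts 70 cm/s; Δx = 70·1 + ½·3·1² = 71.5 cm; v ends 73 cm/s.
x(16) = 4 + Σ Δx = 86 cm.

86 cm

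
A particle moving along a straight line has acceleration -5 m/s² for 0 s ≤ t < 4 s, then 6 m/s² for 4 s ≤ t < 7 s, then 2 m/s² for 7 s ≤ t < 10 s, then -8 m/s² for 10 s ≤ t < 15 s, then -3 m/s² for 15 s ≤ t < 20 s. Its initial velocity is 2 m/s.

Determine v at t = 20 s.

-49 m/s

Δv equals the area under the a-t graph; then v = v₀ + Δv.
0–4 s: -5 × 4 = -20 m/s
4–7 s: 6 × 3 = 18 m/s
7–10 s: 2 × 3 = 6 m/s
10–15 s: -8 × 5 = -40 m/s
15–20 s: -3 × 5 = -15 m/s
Δv = -51 m/s, so v(20) = 2 + (-51) = -49 m/s.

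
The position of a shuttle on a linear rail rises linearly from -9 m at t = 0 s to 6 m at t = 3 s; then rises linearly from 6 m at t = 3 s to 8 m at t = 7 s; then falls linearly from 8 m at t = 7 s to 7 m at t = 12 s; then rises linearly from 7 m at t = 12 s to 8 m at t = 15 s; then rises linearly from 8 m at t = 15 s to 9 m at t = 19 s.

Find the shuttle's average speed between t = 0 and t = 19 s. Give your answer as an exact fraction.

20/19 m/s

Average speed = (total path length)/(elapsed time); on a piecewise-linear x-t graph the path length is Σ|Δx|.
0–3 s: |Δx| = |6 − -9| = 15 m
3–7 s: |Δx| = |8 − 6| = 2 m
7–12 s: |Δx| = |7 − 8| = 1 m
12–15 s: |Δx| = |8 − 7| = 1 m
15–19 s: |Δx| = |9 − 8| = 1 m
Total path = 20 m; average speed = 20/19 = 20/19 m/s.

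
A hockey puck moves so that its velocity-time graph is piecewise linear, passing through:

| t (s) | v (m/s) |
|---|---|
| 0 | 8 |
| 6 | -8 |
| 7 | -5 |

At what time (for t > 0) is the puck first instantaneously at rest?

t = 3 s

v changes sign on 0–6 s (from 8 to -8); the graph is linear there, so v = 0 at t = 0 + (-8)·(6 − 0)/(-8 − 8) = 3 s.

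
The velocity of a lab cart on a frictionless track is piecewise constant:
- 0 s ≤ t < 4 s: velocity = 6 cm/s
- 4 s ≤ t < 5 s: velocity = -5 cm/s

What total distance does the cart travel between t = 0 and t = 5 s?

Total distance travelled is ∫|v| dt — sum the magnitudes of each area piece.
0–4 s: |6| × 4 = 24 cm
4–5 s: |-5| × 1 = 5 cm
Total distance = 29 cm

29 cm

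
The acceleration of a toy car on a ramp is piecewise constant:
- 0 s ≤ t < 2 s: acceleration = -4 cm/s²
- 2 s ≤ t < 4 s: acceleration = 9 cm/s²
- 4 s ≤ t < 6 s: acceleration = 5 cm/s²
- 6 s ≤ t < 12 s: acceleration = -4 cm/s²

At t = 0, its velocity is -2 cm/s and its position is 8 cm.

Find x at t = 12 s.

56 cm

On each constant-a segment, Δv = aΔt and Δx = v₀Δt + ½aΔt²; chain segment to segment.
0–2 s: v starts -2 cm/s; Δx = -2·2 + ½·-4·2² = -12 cm; v ends -10 cm/s.
2–4 s: v starts -10 cm/s; Δx = -10·2 + ½·9·2² = -2 cm; v ends 8 cm/s.
4–6 s: v starts 8 cm/s; Δx = 8·2 + ½·5·2² = 26 cm; v ends 18 cm/s.
6–12 s: v starts 18 cm/s; Δx = 18·6 + ½·-4·6² = 36 cm; v ends -6 cm/s.
x(12) = 8 + Σ Δx = 56 cm.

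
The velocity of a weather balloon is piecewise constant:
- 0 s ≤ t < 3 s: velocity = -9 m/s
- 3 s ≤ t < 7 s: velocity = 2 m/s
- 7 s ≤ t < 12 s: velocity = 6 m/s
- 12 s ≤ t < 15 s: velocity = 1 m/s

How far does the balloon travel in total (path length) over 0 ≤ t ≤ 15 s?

Distance (not displacement) is the total path length: add the absolute areas under v-t.
0–3 s: |-9| × 3 = 27 m
3–7 s: |2| × 4 = 8 m
7–12 s: |6| × 5 = 30 m
12–15 s: |1| × 3 = 3 m
Total distance = 68 m

68 m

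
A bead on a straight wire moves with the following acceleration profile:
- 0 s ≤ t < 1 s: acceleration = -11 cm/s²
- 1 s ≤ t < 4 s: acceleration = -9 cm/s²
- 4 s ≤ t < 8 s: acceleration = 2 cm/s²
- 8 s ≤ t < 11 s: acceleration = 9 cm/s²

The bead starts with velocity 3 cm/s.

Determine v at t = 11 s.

0 cm/s

Δv equals the area under the a-t graph; then v = v₀ + Δv.
0–1 s: -11 × 1 = -11 cm/s
1–4 s: -9 × 3 = -27 cm/s
4–8 s: 2 × 4 = 8 cm/s
8–11 s: 9 × 3 = 27 cm/s
Δv = -3 cm/s, so v(11) = 3 + (-3) = 0 cm/s.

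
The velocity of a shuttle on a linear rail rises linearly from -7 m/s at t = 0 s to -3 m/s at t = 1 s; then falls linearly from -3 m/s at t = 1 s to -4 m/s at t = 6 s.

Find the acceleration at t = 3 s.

Acceleration is the slope of the v-t graph on 1–6 s: (-4 − -3)/(6 − 1) = -0.2 m/s².

-0.2 m/s²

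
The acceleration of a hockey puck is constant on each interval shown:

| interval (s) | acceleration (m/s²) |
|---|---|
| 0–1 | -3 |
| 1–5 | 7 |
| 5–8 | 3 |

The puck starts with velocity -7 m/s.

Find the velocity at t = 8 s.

Δv equals the area under the a-t graph; then v = v₀ + Δv.
0–1 s: -3 × 1 = -3 m/s
1–5 s: 7 × 4 = 28 m/s
5–8 s: 3 × 3 = 9 m/s
Δv = 34 m/s, so v(8) = -7 + (34) = 27 m/s.

27 m/s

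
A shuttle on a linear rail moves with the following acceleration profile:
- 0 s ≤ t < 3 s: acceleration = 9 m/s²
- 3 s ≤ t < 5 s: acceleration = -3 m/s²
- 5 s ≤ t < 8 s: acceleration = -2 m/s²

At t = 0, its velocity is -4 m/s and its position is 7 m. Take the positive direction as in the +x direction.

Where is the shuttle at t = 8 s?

On each constant-a segment, Δv = aΔt and Δx = v₀Δt + ½aΔt²; chain segment to segment.
0–3 s: v starts -4 m/s; Δx = -4·3 + ½·9·3² = 28.5 m; v ends 23 m/s.
3–5 s: v starts 23 m/s; Δx = 23·2 + ½·-3·2² = 40 m; v ends 17 m/s.
5–8 s: v starts 17 m/s; Δx = 17·3 + ½·-2·3² = 42 m; v ends 11 m/s.
x(8) = 7 + Σ Δx = 117.5 m.

117.5 m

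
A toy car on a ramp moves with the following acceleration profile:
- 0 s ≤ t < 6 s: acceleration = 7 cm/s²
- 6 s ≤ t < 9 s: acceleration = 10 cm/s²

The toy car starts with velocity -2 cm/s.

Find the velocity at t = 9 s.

Δv equals the area under the a-t graph; then v = v₀ + Δv.
0–6 s: 7 × 6 = 42 cm/s
6–9 s: 10 × 3 = 30 cm/s
Δv = 72 cm/s, so v(9) = -2 + (72) = 70 cm/s.

70 cm/s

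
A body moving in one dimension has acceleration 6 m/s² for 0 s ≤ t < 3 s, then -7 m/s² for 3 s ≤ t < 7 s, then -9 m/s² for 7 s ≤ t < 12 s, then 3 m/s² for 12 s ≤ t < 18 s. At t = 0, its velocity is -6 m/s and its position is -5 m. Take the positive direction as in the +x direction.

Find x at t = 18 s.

-508.5 m

On each constant-a segment, Δv = aΔt and Δx = v₀Δt + ½aΔt²; chain segment to segment.
0–3 s: v starts -6 m/s; Δx = -6·3 + ½·6·3² = 9 m; v ends 12 m/s.
3–7 s: v starts 12 m/s; Δx = 12·4 + ½·-7·4² = -8 m; v ends -16 m/s.
7–12 s: v starts -16 m/s; Δx = -16·5 + ½·-9·5² = -192.5 m; v ends -61 m/s.
12–18 s: v starts -61 m/s; Δx = -61·6 + ½·3·6² = -312 m; v ends -43 m/s.
x(18) = -5 + Σ Δx = -508.5 m.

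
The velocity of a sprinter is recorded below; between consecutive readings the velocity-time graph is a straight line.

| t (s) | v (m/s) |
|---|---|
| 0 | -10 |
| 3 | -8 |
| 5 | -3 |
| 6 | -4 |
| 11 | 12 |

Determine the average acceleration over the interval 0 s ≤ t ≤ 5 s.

1.4 m/s²

Average acceleration = Δv/Δt = (-3 − -10)/(5 − 0) = 1.4 m/s².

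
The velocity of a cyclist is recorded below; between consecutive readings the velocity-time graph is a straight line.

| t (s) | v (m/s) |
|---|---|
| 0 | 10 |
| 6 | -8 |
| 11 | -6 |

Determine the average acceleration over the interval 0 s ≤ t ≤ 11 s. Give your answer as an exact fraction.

Average acceleration = Δv/Δt = (-6 − 10)/(11 − 0) = -16/11 m/s².

-16/11 m/s²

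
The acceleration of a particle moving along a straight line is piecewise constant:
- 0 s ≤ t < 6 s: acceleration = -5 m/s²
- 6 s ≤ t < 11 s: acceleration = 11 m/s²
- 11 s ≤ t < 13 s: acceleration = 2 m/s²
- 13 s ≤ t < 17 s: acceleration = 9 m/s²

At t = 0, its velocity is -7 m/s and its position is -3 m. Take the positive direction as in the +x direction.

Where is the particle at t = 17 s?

On each constant-a segment, Δv = aΔt and Δx = v₀Δt + ½aΔt²; chain segment to segment.
0–6 s: v starts -7 m/s; Δx = -7·6 + ½·-5·6² = -132 m; v ends -37 m/s.
6–11 s: v starts -37 m/s; Δx = -37·5 + ½·11·5² = -47.5 m; v ends 18 m/s.
11–13 s: v starts 18 m/s; Δx = 18·2 + ½·2·2² = 40 m; v ends 22 m/s.
13–17 s: v starts 22 m/s; Δx = 22·4 + ½·9·4² = 160 m; v ends 58 m/s.
x(17) = -3 + Σ Δx = 17.5 m.

17.5 m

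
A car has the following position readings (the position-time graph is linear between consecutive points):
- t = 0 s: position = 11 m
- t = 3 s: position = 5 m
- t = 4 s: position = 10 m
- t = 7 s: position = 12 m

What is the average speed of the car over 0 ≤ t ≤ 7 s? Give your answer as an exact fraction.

Average speed = (total path length)/(elapsed time); on a piecewise-linear x-t graph the path length is Σ|Δx|.
0–3 s: |Δx| = |5 − 11| = 6 m
3–4 s: |Δx| = |10 − 5| = 5 m
4–7 s: |Δx| = |12 − 10| = 2 m
Total path = 13 m; average speed = 13/7 = 13/7 m/s.

13/7 m/s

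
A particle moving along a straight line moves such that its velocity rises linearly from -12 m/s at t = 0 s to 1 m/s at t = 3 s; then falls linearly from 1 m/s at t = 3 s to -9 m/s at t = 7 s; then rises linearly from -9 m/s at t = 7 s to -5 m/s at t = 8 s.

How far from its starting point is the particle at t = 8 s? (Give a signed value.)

Net displacement equals the area under the velocity-time graph (areas below the axis count negative).
0–3 s: ½(-12 + 1)(3) = -16.5 m
3–7 s: ½(1 + -9)(4) = -16 m
7–8 s: ½(-9 + -5)(1) = -7 m
Net displacement = -39.5 m

-39.5 m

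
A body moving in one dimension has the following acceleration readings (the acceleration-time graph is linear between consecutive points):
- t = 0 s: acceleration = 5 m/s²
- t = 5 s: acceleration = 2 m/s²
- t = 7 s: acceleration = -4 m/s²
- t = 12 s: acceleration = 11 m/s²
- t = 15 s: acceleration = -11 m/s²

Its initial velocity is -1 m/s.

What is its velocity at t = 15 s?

32 m/s

Δv equals the area under the a-t graph; then v = v₀ + Δv.
0–5 s: ½(5 + 2)(5) = 17.5 m/s
5–7 s: ½(2 + -4)(2) = -2 m/s
7–12 s: ½(-4 + 11)(5) = 17.5 m/s
12–15 s: ½(11 + -11)(3) = 0 m/s
Δv = 33 m/s, so v(15) = -1 + (33) = 32 m/s.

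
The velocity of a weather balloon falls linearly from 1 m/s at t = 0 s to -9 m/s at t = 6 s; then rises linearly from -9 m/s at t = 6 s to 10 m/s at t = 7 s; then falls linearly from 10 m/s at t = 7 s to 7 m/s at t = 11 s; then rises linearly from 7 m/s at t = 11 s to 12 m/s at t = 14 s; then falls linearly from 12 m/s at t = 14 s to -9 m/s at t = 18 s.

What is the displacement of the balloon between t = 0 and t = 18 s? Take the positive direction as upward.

Net displacement equals the area under the velocity-time graph (areas below the axis count negative).
0–6 s: ½(1 + -9)(6) = -24 m
6–7 s: ½(-9 + 10)(1) = 0.5 m
7–11 s: ½(10 + 7)(4) = 34 m
11–14 s: ½(7 + 12)(3) = 28.5 m
14–18 s: ½(12 + -9)(4) = 6 m
Net displacement = 45 m

45 m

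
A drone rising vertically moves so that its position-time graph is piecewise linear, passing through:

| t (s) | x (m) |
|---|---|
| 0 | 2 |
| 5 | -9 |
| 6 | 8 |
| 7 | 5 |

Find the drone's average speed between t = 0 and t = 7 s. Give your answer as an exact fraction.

Average speed = (total path length)/(elapsed time); on a piecewise-linear x-t graph the path length is Σ|Δx|.
0–5 s: |Δx| = |-9 − 2| = 11 m
5–6 s: |Δx| = |8 − -9| = 17 m
6–7 s: |Δx| = |5 − 8| = 3 m
Total path = 31 m; average speed = 31/7 = 31/7 m/s.

31/7 m/s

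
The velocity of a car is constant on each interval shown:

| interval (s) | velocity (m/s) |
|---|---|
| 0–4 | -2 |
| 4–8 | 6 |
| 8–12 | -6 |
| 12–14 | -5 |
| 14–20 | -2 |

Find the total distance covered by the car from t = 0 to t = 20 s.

78 m

Total distance travelled is ∫|v| dt — sum the magnitudes of each area piece.
0–4 s: |-2| × 4 = 8 m
4–8 s: |6| × 4 = 24 m
8–12 s: |-6| × 4 = 24 m
12–14 s: |-5| × 2 = 10 m
14–20 s: |-2| × 6 = 12 m
Total distance = 78 m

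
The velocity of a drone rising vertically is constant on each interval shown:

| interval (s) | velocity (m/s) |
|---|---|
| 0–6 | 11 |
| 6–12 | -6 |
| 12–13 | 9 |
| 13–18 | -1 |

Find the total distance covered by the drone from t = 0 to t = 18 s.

Total distance travelled is ∫|v| dt — sum the magnitudes of each area piece.
0–6 s: |11| × 6 = 66 m
6–12 s: |-6| × 6 = 36 m
12–13 s: |9| × 1 = 9 m
13–18 s: |-1| × 5 = 5 m
Total distance = 116 m

116 m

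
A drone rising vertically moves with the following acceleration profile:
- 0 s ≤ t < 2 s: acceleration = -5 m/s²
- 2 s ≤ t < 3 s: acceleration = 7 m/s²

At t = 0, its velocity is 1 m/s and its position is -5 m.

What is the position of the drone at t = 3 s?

On each constant-a segment, Δv = aΔt and Δx = v₀Δt + ½aΔt²; chain segment to segment.
0–2 s: v starts 1 m/s; Δx = 1·2 + ½·-5·2² = -8 m; v ends -9 m/s.
2–3 s: v starts -9 m/s; Δx = -9·1 + ½·7·1² = -5.5 m; v ends -2 m/s.
x(3) = -5 + Σ Δx = -18.5 m.

-18.5 m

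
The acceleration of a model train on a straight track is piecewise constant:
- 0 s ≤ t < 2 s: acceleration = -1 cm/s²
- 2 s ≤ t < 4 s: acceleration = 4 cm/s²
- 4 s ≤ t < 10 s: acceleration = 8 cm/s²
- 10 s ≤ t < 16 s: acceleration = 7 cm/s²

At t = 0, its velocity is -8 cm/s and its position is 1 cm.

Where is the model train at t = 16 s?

505 cm

On each constant-a segment, Δv = aΔt and Δx = v₀Δt + ½aΔt²; chain segment to segment.
0–2 s: v starts -8 cm/s; Δx = -8·2 + ½·-1·2² = -18 cm; v ends -10 cm/s.
2–4 s: v starts -10 cm/s; Δx = -10·2 + ½·4·2² = -12 cm; v ends -2 cm/s.
4–10 s: v starts -2 cm/s; Δx = -2·6 + ½·8·6² = 132 cm; v ends 46 cm/s.
10–16 s: v starts 46 cm/s; Δx = 46·6 + ½·7·6² = 402 cm; v ends 88 cm/s.
x(16) = 1 + Σ Δx = 505 cm.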